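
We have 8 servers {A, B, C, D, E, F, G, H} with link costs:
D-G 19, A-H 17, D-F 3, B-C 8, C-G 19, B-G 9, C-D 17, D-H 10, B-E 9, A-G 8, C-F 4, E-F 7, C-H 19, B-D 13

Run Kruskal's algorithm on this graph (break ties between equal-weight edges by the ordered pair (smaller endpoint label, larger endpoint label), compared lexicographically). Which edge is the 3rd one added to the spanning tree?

E-F

Kruskal's algorithm — process edges by increasing weight (ties by edge label):
D-F (3): add — endpoints in different components.
C-F (4): add — endpoints in different components.
E-F (7): add — endpoints in different components.
A-G (8): add — endpoints in different components.
B-C (8): add — endpoints in different components.
B-E (9): skip — B and E already connected.
B-G (9): add — endpoints in different components.
D-H (10): add — endpoints in different components.
The 3rd edge added is E-F.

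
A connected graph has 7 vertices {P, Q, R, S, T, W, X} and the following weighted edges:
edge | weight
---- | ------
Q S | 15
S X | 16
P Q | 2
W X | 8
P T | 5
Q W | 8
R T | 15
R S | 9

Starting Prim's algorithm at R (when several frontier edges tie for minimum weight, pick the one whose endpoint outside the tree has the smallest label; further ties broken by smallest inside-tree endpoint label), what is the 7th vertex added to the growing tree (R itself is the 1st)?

Prim's algorithm from R:
Step 1: frontier [R S 9, R T 15] → take R S (9); add S.
Step 2: frontier [R T 15, Q S 15, S X 16] → take Q S (15); add Q.
Step 3: frontier [P Q 2, Q W 8, R T 15, S X 16] → take P Q (2); add P.
Step 4: frontier [P T 5, Q W 8, R T 15, S X 16] → take P T (5); add T.
Step 5: frontier [Q W 8, S X 16] → take Q W (8); add W.
Step 6: frontier [S X 16, W X 8] → take W X (8); add X.
Vertex order: R, S, Q, P, T, W, X. The 7th vertex is X.

X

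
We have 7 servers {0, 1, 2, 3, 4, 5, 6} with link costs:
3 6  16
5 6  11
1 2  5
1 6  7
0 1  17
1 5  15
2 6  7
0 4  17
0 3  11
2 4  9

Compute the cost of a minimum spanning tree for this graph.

59

Kruskal's algorithm — process edges by increasing weight (ties by edge label):
1 2 (5): add. Components now {0} {1,2} {3} {4} {5} {6}
1 6 (7): add. Components now {0} {1,2,6} {3} {4} {5}
2 6 (7): skip — 2 and 6 already connected.
2 4 (9): add. Components now {0} {1,2,4,6} {3} {5}
0 3 (11): add. Components now {0,3} {1,2,4,6} {5}
5 6 (11): add. Components now {0,3} {1,2,4,5,6}
1 5 (15): skip — 1 and 5 already connected.
3 6 (16): add. Components now {0,1,2,3,4,5,6}
MST edges: 1 2, 1 6, 2 4, 0 3, 5 6, 3 6; total weight 5+7+9+11+11+16 = 59.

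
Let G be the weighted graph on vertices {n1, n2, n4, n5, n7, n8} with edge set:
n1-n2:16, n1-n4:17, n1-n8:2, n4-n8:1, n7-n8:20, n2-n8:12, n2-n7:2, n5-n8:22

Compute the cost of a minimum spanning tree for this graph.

Prim, starting at n8.
Step 1: cheapest edge leaving the tree is n4-n8 (1); add n4.
Step 2: cheapest edge leaving the tree is n1-n8 (2); add n1.
Step 3: cheapest edge leaving the tree is n2-n8 (12); add n2.
Step 4: cheapest edge leaving the tree is n2-n7 (2); add n7.
Step 5: cheapest edge leaving the tree is n5-n8 (22); add n5.
MST edges: n4-n8, n1-n8, n2-n8, n2-n7, n5-n8; total weight 1+2+12+2+22 = 39.

39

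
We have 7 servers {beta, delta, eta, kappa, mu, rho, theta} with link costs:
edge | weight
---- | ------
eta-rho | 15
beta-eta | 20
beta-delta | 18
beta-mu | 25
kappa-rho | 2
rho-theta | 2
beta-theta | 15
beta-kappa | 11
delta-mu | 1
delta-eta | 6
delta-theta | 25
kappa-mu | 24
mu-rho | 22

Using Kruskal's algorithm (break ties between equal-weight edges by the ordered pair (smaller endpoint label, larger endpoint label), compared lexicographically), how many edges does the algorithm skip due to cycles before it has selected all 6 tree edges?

1

Kruskal's algorithm — process edges by increasing weight (ties by edge label):
delta-mu (1): add — endpoints in different components.
kappa-rho (2): add — endpoints in different components.
rho-theta (2): add — endpoints in different components.
delta-eta (6): add — endpoints in different components.
beta-kappa (11): add — endpoints in different components.
beta-theta (15): skip — theta and beta already connected.
eta-rho (15): add — endpoints in different components.
Edges rejected before the tree was complete: 1.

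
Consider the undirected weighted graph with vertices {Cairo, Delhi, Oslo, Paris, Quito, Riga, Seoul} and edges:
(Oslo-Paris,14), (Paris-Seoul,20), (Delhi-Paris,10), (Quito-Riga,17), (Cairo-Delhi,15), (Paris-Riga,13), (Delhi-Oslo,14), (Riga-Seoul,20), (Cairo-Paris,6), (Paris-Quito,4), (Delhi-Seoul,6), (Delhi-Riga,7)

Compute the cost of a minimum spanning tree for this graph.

47

Kruskal: consider edges lightest-first.
Paris-Quito (4): add — endpoints in different components.
Cairo-Paris (6): add — endpoints in different components.
Delhi-Seoul (6): add — endpoints in different components.
Delhi-Riga (7): add — endpoints in different components.
Delhi-Paris (10): add — endpoints in different components.
Paris-Riga (13): skip — Paris and Riga already connected.
Delhi-Oslo (14): add — endpoints in different components.
MST edges: Paris-Quito, Cairo-Paris, Delhi-Seoul, Delhi-Riga, Delhi-Paris, Delhi-Oslo; total weight 4+6+6+7+10+14 = 47.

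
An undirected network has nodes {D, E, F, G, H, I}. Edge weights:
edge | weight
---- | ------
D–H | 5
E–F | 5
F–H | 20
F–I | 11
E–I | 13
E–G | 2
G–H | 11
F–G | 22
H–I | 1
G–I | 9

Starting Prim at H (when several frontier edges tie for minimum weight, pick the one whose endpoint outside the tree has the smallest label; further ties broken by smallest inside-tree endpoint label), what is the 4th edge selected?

Grow the tree from H using Prim:
Step 1: cheapest edge leaving the tree is H–I (1); add I.
Step 2: cheapest edge leaving the tree is D–H (5); add D.
Step 3: cheapest edge leaving the tree is G–I (9); add G.
Step 4: cheapest edge leaving the tree is E–G (2); add E.
Step 5: cheapest edge leaving the tree is E–F (5); add F.
The 4th edge added is E–G.

E-G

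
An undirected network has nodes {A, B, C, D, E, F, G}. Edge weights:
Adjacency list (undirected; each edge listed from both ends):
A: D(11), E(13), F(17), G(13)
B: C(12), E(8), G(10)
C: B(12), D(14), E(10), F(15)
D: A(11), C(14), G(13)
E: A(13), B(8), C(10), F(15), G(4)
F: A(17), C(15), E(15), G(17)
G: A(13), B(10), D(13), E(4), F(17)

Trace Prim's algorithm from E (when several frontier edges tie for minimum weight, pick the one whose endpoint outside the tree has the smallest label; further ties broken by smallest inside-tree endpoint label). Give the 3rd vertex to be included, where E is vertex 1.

B

Grow the tree from E using Prim:
Step 1: frontier [E—G 4, B—E 8, C—E 10, A—E 13, E—F 15] → take E—G (4); add G.
Step 2: frontier [B—E 8, C—E 10, A—E 13, E—F 15, B—G 10, A—G 13, D—G 13, F—G 17] → take B—E (8); add B.
Step 3: frontier [B—C 12, C—E 10, A—E 13, E—F 15, A—G 13, D—G 13, F—G 17] → take C—E (10); add C.
Step 4: frontier [C—D 14, C—F 15, A—E 13, E—F 15, A—G 13, D—G 13, F—G 17] → take A—E (13); add A.
Step 5: frontier [A—D 11, A—F 17, C—D 14, C—F 15, E—F 15, D—G 13, F—G 17] → take A—D (11); add D.
Step 6: frontier [A—F 17, C—F 15, E—F 15, F—G 17] → take C—F (15); add F.
Vertex order: E, G, B, C, A, D, F. The 3rd vertex is B.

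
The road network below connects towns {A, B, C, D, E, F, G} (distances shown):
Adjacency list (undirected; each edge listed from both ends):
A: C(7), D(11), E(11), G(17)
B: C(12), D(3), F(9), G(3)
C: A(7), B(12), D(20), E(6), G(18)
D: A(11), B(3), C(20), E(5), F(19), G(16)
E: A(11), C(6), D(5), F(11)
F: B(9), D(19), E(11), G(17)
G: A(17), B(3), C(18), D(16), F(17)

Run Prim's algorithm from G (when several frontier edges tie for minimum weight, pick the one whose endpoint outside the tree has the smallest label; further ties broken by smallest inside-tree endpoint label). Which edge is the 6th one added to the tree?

B-F

Grow the tree from G using Prim:
Step 1: cheapest edge leaving the tree is B—G (3); add B.
Step 2: cheapest edge leaving the tree is B—D (3); add D.
Step 3: cheapest edge leaving the tree is D—E (5); add E.
Step 4: cheapest edge leaving the tree is C—E (6); add C.
Step 5: cheapest edge leaving the tree is A—C (7); add A.
Step 6: cheapest edge leaving the tree is B—F (9); add F.
The 6th edge added is B—F.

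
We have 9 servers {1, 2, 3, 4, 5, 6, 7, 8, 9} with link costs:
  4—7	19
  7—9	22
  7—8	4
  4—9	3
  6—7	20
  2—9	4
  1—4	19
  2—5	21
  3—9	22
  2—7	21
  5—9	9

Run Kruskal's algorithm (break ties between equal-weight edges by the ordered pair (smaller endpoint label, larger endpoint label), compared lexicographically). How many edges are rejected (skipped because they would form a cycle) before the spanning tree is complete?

2

Kruskal's algorithm — process edges by increasing weight (ties by edge label):
4—9 (3): add — endpoints in different components.
2—9 (4): add — endpoints in different components.
7—8 (4): add — endpoints in different components.
5—9 (9): add — endpoints in different components.
1—4 (19): add — endpoints in different components.
4—7 (19): add — endpoints in different components.
6—7 (20): add — endpoints in different components.
2—5 (21): skip — 2 and 5 already connected.
2—7 (21): skip — 2 and 7 already connected.
3—9 (22): add — endpoints in different components.
Edges rejected before the tree was complete: 2.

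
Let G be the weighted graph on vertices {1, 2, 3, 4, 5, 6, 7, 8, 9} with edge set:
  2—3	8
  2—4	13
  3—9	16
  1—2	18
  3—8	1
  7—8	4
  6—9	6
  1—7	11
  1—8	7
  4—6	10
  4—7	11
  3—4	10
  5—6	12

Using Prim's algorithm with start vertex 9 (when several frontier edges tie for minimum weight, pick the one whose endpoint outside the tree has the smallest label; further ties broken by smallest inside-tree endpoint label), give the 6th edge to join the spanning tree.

Prim, starting at 9.
Step 1: frontier [6—9 6, 3—9 16] → take 6—9 (6); add 6.
Step 2: frontier [4—6 10, 5—6 12, 3—9 16] → take 4—6 (10); add 4.
Step 3: frontier [3—4 10, 4—7 11, 2—4 13, 5—6 12, 3—9 16] → take 3—4 (10); add 3.
Step 4: frontier [3—8 1, 2—3 8, 4—7 11, 2—4 13, 5—6 12] → take 3—8 (1); add 8.
Step 5: frontier [2—3 8, 4—7 11, 2—4 13, 5—6 12, 7—8 4, 1—8 7] → take 7—8 (4); add 7.
Step 6: frontier [2—3 8, 2—4 13, 5—6 12, 1—7 11, 1—8 7] → take 1—8 (7); add 1.
Step 7: frontier [1—2 18, 2—3 8, 2—4 13, 5—6 12] → take 2—3 (8); add 2.
Step 8: frontier [5—6 12] → take 5—6 (12); add 5.
The 6th edge added is 1—8.

1-8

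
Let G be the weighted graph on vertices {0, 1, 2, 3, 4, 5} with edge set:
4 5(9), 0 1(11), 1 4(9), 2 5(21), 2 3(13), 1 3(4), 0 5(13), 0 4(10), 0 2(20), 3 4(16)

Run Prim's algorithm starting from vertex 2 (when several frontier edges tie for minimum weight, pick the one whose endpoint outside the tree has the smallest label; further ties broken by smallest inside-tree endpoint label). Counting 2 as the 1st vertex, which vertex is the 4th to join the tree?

4

Grow the tree from 2 using Prim:
Step 1: frontier [2 3 13, 0 2 20, 2 5 21] → take 2 3 (13); add 3.
Step 2: frontier [0 2 20, 2 5 21, 1 3 4, 3 4 16] → take 1 3 (4); add 1.
Step 3: frontier [1 4 9, 0 1 11, 0 2 20, 2 5 21, 3 4 16] → take 1 4 (9); add 4.
Step 4: frontier [0 1 11, 0 2 20, 2 5 21, 4 5 9, 0 4 10] → take 4 5 (9); add 5.
Step 5: frontier [0 1 11, 0 2 20, 0 4 10, 0 5 13] → take 0 4 (10); add 0.
Vertex order: 2, 3, 1, 4, 5, 0. The 4th vertex is 4.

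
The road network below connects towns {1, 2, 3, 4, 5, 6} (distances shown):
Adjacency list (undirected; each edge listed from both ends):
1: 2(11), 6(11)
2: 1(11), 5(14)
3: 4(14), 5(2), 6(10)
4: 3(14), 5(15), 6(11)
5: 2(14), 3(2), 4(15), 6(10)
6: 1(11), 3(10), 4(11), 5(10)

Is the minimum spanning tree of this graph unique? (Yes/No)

No

Sort edges by weight, then run Kruskal:
3—5 (2): add. Components now {1} {2} {3,5} {4} {6}
3—6 (10): add. Components now {1} {2} {3,5,6} {4}
5—6 (10): skip — 5 and 6 already connected.
1—2 (11): add. Components now {1,2} {3,5,6} {4}
1—6 (11): add. Components now {1,2,3,5,6} {4}
4—6 (11): add. Components now {1,2,3,4,5,6}
Non-tree edge 5—6 has weight 10, equal to the heaviest edge on its tree cycle — swapping gives another MST of the same weight. Not unique.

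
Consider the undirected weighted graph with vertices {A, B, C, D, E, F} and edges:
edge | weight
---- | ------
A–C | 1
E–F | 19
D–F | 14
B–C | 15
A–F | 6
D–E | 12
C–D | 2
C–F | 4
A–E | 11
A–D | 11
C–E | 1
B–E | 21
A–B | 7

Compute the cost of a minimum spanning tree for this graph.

Sort edges by weight, then run Kruskal:
A–C (1): add — endpoints in different components.
C–E (1): add — endpoints in different components.
C–D (2): add — endpoints in different components.
C–F (4): add — endpoints in different components.
A–F (6): skip — A and F already connected.
A–B (7): add — endpoints in different components.
MST edges: A–C, C–E, C–D, C–F, A–B; total weight 1+1+2+4+7 = 15.

15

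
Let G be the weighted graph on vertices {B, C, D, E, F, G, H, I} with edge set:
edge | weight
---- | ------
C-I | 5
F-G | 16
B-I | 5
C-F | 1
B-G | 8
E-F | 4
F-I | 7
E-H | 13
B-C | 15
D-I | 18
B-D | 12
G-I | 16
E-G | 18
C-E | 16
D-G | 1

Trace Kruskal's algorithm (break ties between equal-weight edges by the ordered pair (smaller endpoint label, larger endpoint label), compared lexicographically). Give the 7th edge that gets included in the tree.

E-H

Kruskal: consider edges lightest-first.
C-F (1): add — endpoints in different components.
D-G (1): add — endpoints in different components.
E-F (4): add — endpoints in different components.
B-I (5): add — endpoints in different components.
C-I (5): add — endpoints in different components.
F-I (7): skip — F and I already connected.
B-G (8): add — endpoints in different components.
B-D (12): skip — B and D already connected.
E-H (13): add — endpoints in different components.
The 7th edge added is E-H.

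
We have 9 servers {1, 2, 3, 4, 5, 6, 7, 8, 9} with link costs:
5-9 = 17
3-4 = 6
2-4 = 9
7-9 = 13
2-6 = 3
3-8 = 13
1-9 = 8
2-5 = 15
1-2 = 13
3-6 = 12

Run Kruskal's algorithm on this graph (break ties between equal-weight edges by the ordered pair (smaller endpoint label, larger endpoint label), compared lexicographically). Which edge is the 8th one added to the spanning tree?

2-5

Kruskal: consider edges lightest-first.
2-6 (3): add — endpoints in different components.
3-4 (6): add — endpoints in different components.
1-9 (8): add — endpoints in different components.
2-4 (9): add — endpoints in different components.
3-6 (12): skip — 3 and 6 already connected.
1-2 (13): add — endpoints in different components.
3-8 (13): add — endpoints in different components.
7-9 (13): add — endpoints in different components.
2-5 (15): add — endpoints in different components.
The 8th edge added is 2-5.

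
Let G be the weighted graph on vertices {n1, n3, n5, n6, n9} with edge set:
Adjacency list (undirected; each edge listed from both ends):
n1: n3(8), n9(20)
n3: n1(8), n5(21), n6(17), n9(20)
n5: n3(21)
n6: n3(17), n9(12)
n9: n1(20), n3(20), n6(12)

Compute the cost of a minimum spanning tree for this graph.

58

Kruskal: consider edges lightest-first.
n1–n3 (8): add — endpoints in different components.
n6–n9 (12): add — endpoints in different components.
n3–n6 (17): add — endpoints in different components.
n1–n9 (20): skip — n1 and n9 already connected.
n3–n9 (20): skip — n9 and n3 already connected.
n3–n5 (21): add — endpoints in different components.
MST edges: n1–n3, n6–n9, n3–n6, n3–n5; total weight 8+12+17+21 = 58.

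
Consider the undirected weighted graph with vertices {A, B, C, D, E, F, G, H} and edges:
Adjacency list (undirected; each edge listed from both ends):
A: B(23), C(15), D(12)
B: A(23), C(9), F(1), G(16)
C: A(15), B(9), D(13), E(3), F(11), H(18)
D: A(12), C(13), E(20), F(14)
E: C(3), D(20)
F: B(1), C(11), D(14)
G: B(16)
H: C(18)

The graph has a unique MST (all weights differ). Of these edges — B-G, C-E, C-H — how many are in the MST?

Kruskal: consider edges lightest-first.
B-F (1): add — endpoints in different components.
C-E (3): add — endpoints in different components.
B-C (9): add — endpoints in different components.
C-F (11): skip — C and F already connected.
A-D (12): add — endpoints in different components.
C-D (13): add — endpoints in different components.
D-F (14): skip — D and F already connected.
A-C (15): skip — A and C already connected.
B-G (16): add — endpoints in different components.
C-H (18): add — endpoints in different components.
MST edge set: {B-F, C-E, B-C, A-D, C-D, B-G, C-H}.
Of the listed edges, {B-G, C-E, C-H} are in the MST → 3.

3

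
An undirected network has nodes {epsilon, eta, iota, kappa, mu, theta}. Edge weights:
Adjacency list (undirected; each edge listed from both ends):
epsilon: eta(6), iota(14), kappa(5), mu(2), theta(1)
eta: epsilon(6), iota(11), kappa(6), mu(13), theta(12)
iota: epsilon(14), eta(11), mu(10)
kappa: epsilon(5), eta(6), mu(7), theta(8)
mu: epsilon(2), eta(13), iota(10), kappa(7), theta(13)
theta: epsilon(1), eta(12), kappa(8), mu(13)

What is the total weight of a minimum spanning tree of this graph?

24

Prim, starting at kappa.
Step 1: frontier [epsilon kappa 5, eta kappa 6, kappa mu 7, kappa theta 8] → take epsilon kappa (5); add epsilon.
Step 2: frontier [epsilon theta 1, epsilon mu 2, epsilon eta 6, epsilon iota 14, eta kappa 6, kappa mu 7, kappa theta 8] → take epsilon theta (1); add theta.
Step 3: frontier [epsilon mu 2, epsilon eta 6, epsilon iota 14, eta kappa 6, kappa mu 7, eta theta 12, mu theta 13] → take epsilon mu (2); add mu.
Step 4: frontier [epsilon eta 6, epsilon iota 14, eta kappa 6, iota mu 10, eta mu 13, eta theta 12] → take epsilon eta (6); add eta.
Step 5: frontier [epsilon iota 14, eta iota 11, iota mu 10] → take iota mu (10); add iota.
MST edges: epsilon kappa, epsilon theta, epsilon mu, epsilon eta, iota mu; total weight 5+1+2+6+10 = 24.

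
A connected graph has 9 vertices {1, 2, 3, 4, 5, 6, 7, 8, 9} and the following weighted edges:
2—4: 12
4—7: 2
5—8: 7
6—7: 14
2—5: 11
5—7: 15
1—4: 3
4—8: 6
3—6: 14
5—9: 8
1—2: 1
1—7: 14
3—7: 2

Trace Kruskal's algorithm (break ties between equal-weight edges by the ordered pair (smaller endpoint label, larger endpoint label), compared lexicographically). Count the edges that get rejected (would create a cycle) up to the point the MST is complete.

Kruskal's algorithm — process edges by increasing weight (ties by edge label):
1—2 (1): add — endpoints in different components.
3—7 (2): add — endpoints in different components.
4—7 (2): add — endpoints in different components.
1—4 (3): add — endpoints in different components.
4—8 (6): add — endpoints in different components.
5—8 (7): add — endpoints in different components.
5—9 (8): add — endpoints in different components.
2—5 (11): skip — 2 and 5 already connected.
2—4 (12): skip — 2 and 4 already connected.
1—7 (14): skip — 1 and 7 already connected.
3—6 (14): add — endpoints in different components.
Edges rejected before the tree was complete: 3.

3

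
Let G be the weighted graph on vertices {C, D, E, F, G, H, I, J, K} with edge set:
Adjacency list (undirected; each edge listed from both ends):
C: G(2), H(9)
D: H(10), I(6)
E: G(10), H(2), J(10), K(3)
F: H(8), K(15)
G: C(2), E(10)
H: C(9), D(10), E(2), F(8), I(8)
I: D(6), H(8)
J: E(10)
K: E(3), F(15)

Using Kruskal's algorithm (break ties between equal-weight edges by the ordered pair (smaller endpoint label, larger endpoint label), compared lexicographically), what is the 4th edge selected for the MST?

D-I

Kruskal: consider edges lightest-first.
C-G (2): add — endpoints in different components.
E-H (2): add — endpoints in different components.
E-K (3): add — endpoints in different components.
D-I (6): add — endpoints in different components.
F-H (8): add — endpoints in different components.
H-I (8): add — endpoints in different components.
C-H (9): add — endpoints in different components.
D-H (10): skip — D and H already connected.
E-G (10): skip — E and G already connected.
E-J (10): add — endpoints in different components.
The 4th edge added is D-I.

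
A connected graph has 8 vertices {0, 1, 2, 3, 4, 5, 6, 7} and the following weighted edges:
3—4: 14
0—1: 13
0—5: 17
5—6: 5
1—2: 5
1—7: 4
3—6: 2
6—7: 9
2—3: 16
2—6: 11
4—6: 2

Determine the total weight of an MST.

40

Kruskal: consider edges lightest-first.
3—6 (2): add — endpoints in different components.
4—6 (2): add — endpoints in different components.
1—7 (4): add — endpoints in different components.
1—2 (5): add — endpoints in different components.
5—6 (5): add — endpoints in different components.
6—7 (9): add — endpoints in different components.
2—6 (11): skip — 2 and 6 already connected.
0—1 (13): add — endpoints in different components.
MST edges: 3—6, 4—6, 1—7, 1—2, 5—6, 6—7, 0—1; total weight 2+2+4+5+5+9+13 = 40.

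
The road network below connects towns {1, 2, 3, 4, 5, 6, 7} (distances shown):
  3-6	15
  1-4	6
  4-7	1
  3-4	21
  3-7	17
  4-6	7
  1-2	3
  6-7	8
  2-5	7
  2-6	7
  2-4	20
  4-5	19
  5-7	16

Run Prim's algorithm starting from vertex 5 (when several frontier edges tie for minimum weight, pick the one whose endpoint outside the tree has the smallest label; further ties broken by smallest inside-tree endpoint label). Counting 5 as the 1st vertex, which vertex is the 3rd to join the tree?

1

Prim's algorithm from 5:
Step 1: frontier [2-5 7, 5-7 16, 4-5 19] → take 2-5 (7); add 2.
Step 2: frontier [1-2 3, 2-6 7, 2-4 20, 5-7 16, 4-5 19] → take 1-2 (3); add 1.
Step 3: frontier [1-4 6, 2-6 7, 2-4 20, 5-7 16, 4-5 19] → take 1-4 (6); add 4.
Step 4: frontier [2-6 7, 4-7 1, 4-6 7, 3-4 21, 5-7 16] → take 4-7 (1); add 7.
Step 5: frontier [2-6 7, 4-6 7, 3-4 21, 6-7 8, 3-7 17] → take 2-6 (7); add 6.
Step 6: frontier [3-4 21, 3-6 15, 3-7 17] → take 3-6 (15); add 3.
Vertex order: 5, 2, 1, 4, 7, 6, 3. The 3rd vertex is 1.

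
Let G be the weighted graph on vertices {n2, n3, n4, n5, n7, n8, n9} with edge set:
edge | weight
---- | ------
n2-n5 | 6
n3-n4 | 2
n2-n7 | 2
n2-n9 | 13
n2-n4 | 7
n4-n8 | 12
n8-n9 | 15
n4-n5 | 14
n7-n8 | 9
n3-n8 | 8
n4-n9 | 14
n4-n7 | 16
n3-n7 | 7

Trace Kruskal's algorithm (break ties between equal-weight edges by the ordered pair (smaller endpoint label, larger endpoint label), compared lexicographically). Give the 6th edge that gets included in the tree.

Sort edges by weight, then run Kruskal:
n2-n7 (2): add — endpoints in different components.
n3-n4 (2): add — endpoints in different components.
n2-n5 (6): add — endpoints in different components.
n2-n4 (7): add — endpoints in different components.
n3-n7 (7): skip — n7 and n3 already connected.
n3-n8 (8): add — endpoints in different components.
n7-n8 (9): skip — n8 and n7 already connected.
n4-n8 (12): skip — n4 and n8 already connected.
n2-n9 (13): add — endpoints in different components.
The 6th edge added is n2-n9.

n2-n9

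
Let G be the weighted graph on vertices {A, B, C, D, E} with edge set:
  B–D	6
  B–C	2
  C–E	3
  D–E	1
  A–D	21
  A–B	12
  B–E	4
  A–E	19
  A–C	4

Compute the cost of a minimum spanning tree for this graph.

Prim's algorithm from E:
Step 1: frontier [D–E 1, C–E 3, B–E 4, A–E 19] → take D–E (1); add D.
Step 2: frontier [B–D 6, A–D 21, C–E 3, B–E 4, A–E 19] → take C–E (3); add C.
Step 3: frontier [B–C 2, A–C 4, B–D 6, A–D 21, B–E 4, A–E 19] → take B–C (2); add B.
Step 4: frontier [A–B 12, A–C 4, A–D 21, A–E 19] → take A–C (4); add A.
MST edges: D–E, C–E, B–C, A–C; total weight 1+3+2+4 = 10.

10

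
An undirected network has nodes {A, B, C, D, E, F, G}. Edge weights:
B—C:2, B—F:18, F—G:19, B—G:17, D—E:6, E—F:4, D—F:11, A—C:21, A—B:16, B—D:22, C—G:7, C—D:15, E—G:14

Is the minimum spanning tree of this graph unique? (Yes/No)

Yes

Kruskal: consider edges lightest-first.
B—C (2): add. Components now {A} {B,C} {D} {E} {F} {G}
E—F (4): add. Components now {A} {B,C} {D} {E,F} {G}
D—E (6): add. Components now {A} {B,C} {D,E,F} {G}
C—G (7): add. Components now {A} {B,C,G} {D,E,F}
D—F (11): skip — D and F already connected.
E—G (14): add. Components now {A} {B,C,D,E,F,G}
C—D (15): skip — C and D already connected.
A—B (16): add. Components now {A,B,C,D,E,F,G}
Every non-tree edge has weight strictly greater than the heaviest edge on the tree path between its endpoints, so the MST is unique.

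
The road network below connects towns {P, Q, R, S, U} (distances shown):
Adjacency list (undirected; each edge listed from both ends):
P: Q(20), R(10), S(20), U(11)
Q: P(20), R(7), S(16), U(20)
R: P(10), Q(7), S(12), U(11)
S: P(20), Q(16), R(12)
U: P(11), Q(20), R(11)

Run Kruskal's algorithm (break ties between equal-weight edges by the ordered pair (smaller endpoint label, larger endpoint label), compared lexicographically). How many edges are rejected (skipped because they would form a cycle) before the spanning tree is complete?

Kruskal's algorithm — process edges by increasing weight (ties by edge label):
Q–R (7): add — endpoints in different components.
P–R (10): add — endpoints in different components.
P–U (11): add — endpoints in different components.
R–U (11): skip — R and U already connected.
R–S (12): add — endpoints in different components.
Edges rejected before the tree was complete: 1.

1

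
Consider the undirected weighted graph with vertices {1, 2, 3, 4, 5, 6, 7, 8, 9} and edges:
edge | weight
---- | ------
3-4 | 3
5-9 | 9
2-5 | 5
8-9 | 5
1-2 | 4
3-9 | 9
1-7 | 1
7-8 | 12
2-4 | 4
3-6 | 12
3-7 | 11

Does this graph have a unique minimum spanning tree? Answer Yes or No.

Kruskal: consider edges lightest-first.
1-7 (1): add — endpoints in different components.
3-4 (3): add — endpoints in different components.
1-2 (4): add — endpoints in different components.
2-4 (4): add — endpoints in different components.
2-5 (5): add — endpoints in different components.
8-9 (5): add — endpoints in different components.
3-9 (9): add — endpoints in different components.
5-9 (9): skip — 5 and 9 already connected.
3-7 (11): skip — 3 and 7 already connected.
3-6 (12): add — endpoints in different components.
Non-tree edge 5-9 has weight 9, equal to the heaviest edge on its tree cycle — swapping gives another MST of the same weight. Not unique.

No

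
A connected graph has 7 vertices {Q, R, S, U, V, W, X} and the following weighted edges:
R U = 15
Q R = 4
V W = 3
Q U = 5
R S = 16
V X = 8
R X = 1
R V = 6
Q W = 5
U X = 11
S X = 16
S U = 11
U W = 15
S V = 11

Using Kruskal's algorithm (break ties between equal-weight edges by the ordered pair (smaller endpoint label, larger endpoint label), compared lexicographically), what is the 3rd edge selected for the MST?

Sort edges by weight, then run Kruskal:
R X (1): add. Components now {U} {V} {W} {R,X} {Q} {S}
V W (3): add. Components now {U} {V,W} {R,X} {Q} {S}
Q R (4): add. Components now {U} {V,W} {Q,R,X} {S}
Q U (5): add. Components now {Q,R,U,X} {V,W} {S}
Q W (5): add. Components now {Q,R,U,V,W,X} {S}
R V (6): skip — V and R already connected.
V X (8): skip — V and X already connected.
S U (11): add. Components now {Q,R,S,U,V,W,X}
The 3rd edge added is Q R.

Q-R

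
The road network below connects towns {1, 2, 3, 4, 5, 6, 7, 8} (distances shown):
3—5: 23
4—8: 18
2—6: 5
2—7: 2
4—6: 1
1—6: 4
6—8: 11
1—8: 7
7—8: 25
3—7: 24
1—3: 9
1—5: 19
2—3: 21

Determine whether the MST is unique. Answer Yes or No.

Yes

Kruskal: consider edges lightest-first.
4—6 (1): add — endpoints in different components.
2—7 (2): add — endpoints in different components.
1—6 (4): add — endpoints in different components.
2—6 (5): add — endpoints in different components.
1—8 (7): add — endpoints in different components.
1—3 (9): add — endpoints in different components.
6—8 (11): skip — 6 and 8 already connected.
4—8 (18): skip — 4 and 8 already connected.
1—5 (19): add — endpoints in different components.
Every non-tree edge has weight strictly greater than the heaviest edge on the tree path between its endpoints, so the MST is unique.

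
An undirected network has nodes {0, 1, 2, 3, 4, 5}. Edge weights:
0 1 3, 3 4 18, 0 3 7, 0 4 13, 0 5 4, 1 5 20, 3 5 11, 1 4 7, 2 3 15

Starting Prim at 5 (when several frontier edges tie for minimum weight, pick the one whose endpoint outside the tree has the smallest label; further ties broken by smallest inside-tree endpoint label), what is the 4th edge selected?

Grow the tree from 5 using Prim:
Step 1: cheapest edge leaving the tree is 0 5 (4); add 0.
Step 2: cheapest edge leaving the tree is 0 1 (3); add 1.
Step 3: cheapest edge leaving the tree is 0 3 (7); add 3.
Step 4: cheapest edge leaving the tree is 1 4 (7); add 4.
Step 5: cheapest edge leaving the tree is 2 3 (15); add 2.
The 4th edge added is 1 4.

1-4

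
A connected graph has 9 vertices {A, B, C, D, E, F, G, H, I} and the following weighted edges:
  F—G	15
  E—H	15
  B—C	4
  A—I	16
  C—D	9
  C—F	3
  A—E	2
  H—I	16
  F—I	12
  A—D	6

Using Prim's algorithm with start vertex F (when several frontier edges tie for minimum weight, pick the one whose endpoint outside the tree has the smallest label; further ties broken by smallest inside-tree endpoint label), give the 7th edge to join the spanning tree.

F-G

Prim, starting at F.
Step 1: frontier [C—F 3, F—I 12, F—G 15] → take C—F (3); add C.
Step 2: frontier [B—C 4, C—D 9, F—I 12, F—G 15] → take B—C (4); add B.
Step 3: frontier [C—D 9, F—I 12, F—G 15] → take C—D (9); add D.
Step 4: frontier [A—D 6, F—I 12, F—G 15] → take A—D (6); add A.
Step 5: frontier [A—E 2, A—I 16, F—I 12, F—G 15] → take A—E (2); add E.
Step 6: frontier [A—I 16, E—H 15, F—I 12, F—G 15] → take F—I (12); add I.
Step 7: frontier [E—H 15, F—G 15, H—I 16] → take F—G (15); add G.
Step 8: frontier [E—H 15, H—I 16] → take E—H (15); add H.
The 7th edge added is F—G.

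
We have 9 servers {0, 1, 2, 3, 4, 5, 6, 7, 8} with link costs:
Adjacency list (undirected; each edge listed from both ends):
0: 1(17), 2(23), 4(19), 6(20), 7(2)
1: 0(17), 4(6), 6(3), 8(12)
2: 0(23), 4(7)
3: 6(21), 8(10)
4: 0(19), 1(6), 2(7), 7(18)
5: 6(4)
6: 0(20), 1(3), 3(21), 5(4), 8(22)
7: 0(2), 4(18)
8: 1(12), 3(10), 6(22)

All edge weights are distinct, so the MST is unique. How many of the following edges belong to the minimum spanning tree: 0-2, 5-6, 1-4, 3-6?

2

Sort edges by weight, then run Kruskal:
0-7 (2): add — endpoints in different components.
1-6 (3): add — endpoints in different components.
5-6 (4): add — endpoints in different components.
1-4 (6): add — endpoints in different components.
2-4 (7): add — endpoints in different components.
3-8 (10): add — endpoints in different components.
1-8 (12): add — endpoints in different components.
0-1 (17): add — endpoints in different components.
MST edge set: {0-7, 1-6, 5-6, 1-4, 2-4, 3-8, 1-8, 0-1}.
Of the listed edges, {5-6, 1-4} are in the MST → 2.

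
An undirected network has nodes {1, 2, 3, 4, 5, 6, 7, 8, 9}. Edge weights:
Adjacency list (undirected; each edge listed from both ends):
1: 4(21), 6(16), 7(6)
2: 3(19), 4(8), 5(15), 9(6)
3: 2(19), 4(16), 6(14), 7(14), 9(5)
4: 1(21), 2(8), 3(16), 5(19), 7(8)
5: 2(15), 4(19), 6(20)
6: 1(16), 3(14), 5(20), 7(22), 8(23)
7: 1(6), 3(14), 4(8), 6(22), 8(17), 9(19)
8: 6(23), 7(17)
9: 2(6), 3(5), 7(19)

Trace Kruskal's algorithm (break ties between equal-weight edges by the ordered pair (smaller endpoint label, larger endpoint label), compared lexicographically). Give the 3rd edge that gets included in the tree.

Kruskal: consider edges lightest-first.
3-9 (5): add — endpoints in different components.
1-7 (6): add — endpoints in different components.
2-9 (6): add — endpoints in different components.
2-4 (8): add — endpoints in different components.
4-7 (8): add — endpoints in different components.
3-6 (14): add — endpoints in different components.
3-7 (14): skip — 3 and 7 already connected.
2-5 (15): add — endpoints in different components.
1-6 (16): skip — 1 and 6 already connected.
3-4 (16): skip — 3 and 4 already connected.
7-8 (17): add — endpoints in different components.
The 3rd edge added is 2-9.

2-9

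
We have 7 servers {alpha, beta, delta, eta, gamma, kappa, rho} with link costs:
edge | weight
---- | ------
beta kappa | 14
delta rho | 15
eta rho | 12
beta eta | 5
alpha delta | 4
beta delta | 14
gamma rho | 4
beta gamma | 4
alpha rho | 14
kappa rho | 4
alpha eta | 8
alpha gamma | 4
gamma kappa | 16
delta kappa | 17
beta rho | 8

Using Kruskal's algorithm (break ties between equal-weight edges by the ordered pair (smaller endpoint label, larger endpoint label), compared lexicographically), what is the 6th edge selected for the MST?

beta-eta

Kruskal's algorithm — process edges by increasing weight (ties by edge label):
alpha delta (4): add. Components now {gamma} {alpha,delta} {eta} {rho} {beta} {kappa}
alpha gamma (4): add. Components now {alpha,delta,gamma} {eta} {rho} {beta} {kappa}
beta gamma (4): add. Components now {alpha,beta,delta,gamma} {eta} {rho} {kappa}
gamma rho (4): add. Components now {alpha,beta,delta,gamma,rho} {eta} {kappa}
kappa rho (4): add. Components now {alpha,beta,delta,gamma,kappa,rho} {eta}
beta eta (5): add. Components now {alpha,beta,delta,eta,gamma,kappa,rho}
The 6th edge added is beta eta.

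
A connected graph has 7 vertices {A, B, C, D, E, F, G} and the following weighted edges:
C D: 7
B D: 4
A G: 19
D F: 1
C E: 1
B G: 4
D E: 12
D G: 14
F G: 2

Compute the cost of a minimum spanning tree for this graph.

34

Kruskal's algorithm — process edges by increasing weight (ties by edge label):
C E (1): add. Components now {A} {B} {C,E} {D} {F} {G}
D F (1): add. Components now {A} {B} {C,E} {D,F} {G}
F G (2): add. Components now {A} {B} {C,E} {D,F,G}
B D (4): add. Components now {A} {B,D,F,G} {C,E}
B G (4): skip — B and G already connected.
C D (7): add. Components now {A} {B,C,D,E,F,G}
D E (12): skip — D and E already connected.
D G (14): skip — D and G already connected.
A G (19): add. Components now {A,B,C,D,E,F,G}
MST edges: C E, D F, F G, B D, C D, A G; total weight 1+1+2+4+7+19 = 34.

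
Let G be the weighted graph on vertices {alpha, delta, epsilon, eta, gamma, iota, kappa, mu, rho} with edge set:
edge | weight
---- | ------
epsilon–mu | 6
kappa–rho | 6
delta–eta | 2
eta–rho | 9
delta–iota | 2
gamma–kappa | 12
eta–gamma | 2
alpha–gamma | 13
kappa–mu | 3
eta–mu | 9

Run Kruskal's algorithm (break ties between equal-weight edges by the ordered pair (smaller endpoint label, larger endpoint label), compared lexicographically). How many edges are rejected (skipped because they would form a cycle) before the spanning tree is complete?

2

Kruskal's algorithm — process edges by increasing weight (ties by edge label):
delta–eta (2): add — endpoints in different components.
delta–iota (2): add — endpoints in different components.
eta–gamma (2): add — endpoints in different components.
kappa–mu (3): add — endpoints in different components.
epsilon–mu (6): add — endpoints in different components.
kappa–rho (6): add — endpoints in different components.
eta–mu (9): add — endpoints in different components.
eta–rho (9): skip — eta and rho already connected.
gamma–kappa (12): skip — kappa and gamma already connected.
alpha–gamma (13): add — endpoints in different components.
Edges rejected before the tree was complete: 2.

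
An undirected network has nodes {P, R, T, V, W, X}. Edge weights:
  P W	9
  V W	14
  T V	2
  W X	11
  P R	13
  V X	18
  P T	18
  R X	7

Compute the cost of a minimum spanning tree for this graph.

Sort edges by weight, then run Kruskal:
T V (2): add. Components now {W} {R} {X} {T,V} {P}
R X (7): add. Components now {W} {R,X} {T,V} {P}
P W (9): add. Components now {P,W} {R,X} {T,V}
W X (11): add. Components now {P,R,W,X} {T,V}
P R (13): skip — R and P already connected.
V W (14): add. Components now {P,R,T,V,W,X}
MST edges: T V, R X, P W, W X, V W; total weight 2+7+9+11+14 = 43.

43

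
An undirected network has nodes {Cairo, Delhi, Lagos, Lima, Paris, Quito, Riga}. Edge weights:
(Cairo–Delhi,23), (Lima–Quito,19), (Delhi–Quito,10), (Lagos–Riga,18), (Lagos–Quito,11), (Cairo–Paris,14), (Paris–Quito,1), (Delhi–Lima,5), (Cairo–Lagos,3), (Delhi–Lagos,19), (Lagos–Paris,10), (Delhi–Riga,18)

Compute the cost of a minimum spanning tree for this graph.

47

Kruskal's algorithm — process edges by increasing weight (ties by edge label):
Paris–Quito (1): add — endpoints in different components.
Cairo–Lagos (3): add — endpoints in different components.
Delhi–Lima (5): add — endpoints in different components.
Delhi–Quito (10): add — endpoints in different components.
Lagos–Paris (10): add — endpoints in different components.
Lagos–Quito (11): skip — Lagos and Quito already connected.
Cairo–Paris (14): skip — Cairo and Paris already connected.
Delhi–Riga (18): add — endpoints in different components.
MST edges: Paris–Quito, Cairo–Lagos, Delhi–Lima, Delhi–Quito, Lagos–Paris, Delhi–Riga; total weight 1+3+5+10+10+18 = 47.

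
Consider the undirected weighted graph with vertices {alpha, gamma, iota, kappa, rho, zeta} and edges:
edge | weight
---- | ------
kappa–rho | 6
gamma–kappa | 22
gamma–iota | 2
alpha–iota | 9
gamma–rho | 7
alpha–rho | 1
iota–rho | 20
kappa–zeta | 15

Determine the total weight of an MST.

Kruskal: consider edges lightest-first.
alpha–rho (1): add — endpoints in different components.
gamma–iota (2): add — endpoints in different components.
kappa–rho (6): add — endpoints in different components.
gamma–rho (7): add — endpoints in different components.
alpha–iota (9): skip — iota and alpha already connected.
kappa–zeta (15): add — endpoints in different components.
MST edges: alpha–rho, gamma–iota, kappa–rho, gamma–rho, kappa–zeta; total weight 1+2+6+7+15 = 31.

31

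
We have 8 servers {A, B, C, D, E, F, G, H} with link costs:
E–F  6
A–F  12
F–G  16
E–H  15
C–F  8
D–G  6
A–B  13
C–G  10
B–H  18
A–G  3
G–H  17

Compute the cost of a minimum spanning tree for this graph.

61

Kruskal's algorithm — process edges by increasing weight (ties by edge label):
A–G (3): add — endpoints in different components.
D–G (6): add — endpoints in different components.
E–F (6): add — endpoints in different components.
C–F (8): add — endpoints in different components.
C–G (10): add — endpoints in different components.
A–F (12): skip — A and F already connected.
A–B (13): add — endpoints in different components.
E–H (15): add — endpoints in different components.
MST edges: A–G, D–G, E–F, C–F, C–G, A–B, E–H; total weight 3+6+6+8+10+13+15 = 61.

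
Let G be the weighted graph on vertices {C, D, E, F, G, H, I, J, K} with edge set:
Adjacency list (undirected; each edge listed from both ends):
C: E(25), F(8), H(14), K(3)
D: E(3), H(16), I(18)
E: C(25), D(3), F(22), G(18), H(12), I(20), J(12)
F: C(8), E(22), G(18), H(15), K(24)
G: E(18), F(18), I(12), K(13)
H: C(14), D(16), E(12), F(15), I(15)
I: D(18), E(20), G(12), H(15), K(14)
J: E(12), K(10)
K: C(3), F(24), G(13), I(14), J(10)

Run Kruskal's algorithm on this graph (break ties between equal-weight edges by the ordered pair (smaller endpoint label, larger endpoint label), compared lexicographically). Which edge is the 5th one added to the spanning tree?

Kruskal's algorithm — process edges by increasing weight (ties by edge label):
C K (3): add — endpoints in different components.
D E (3): add — endpoints in different components.
C F (8): add — endpoints in different components.
J K (10): add — endpoints in different components.
E H (12): add — endpoints in different components.
E J (12): add — endpoints in different components.
G I (12): add — endpoints in different components.
G K (13): add — endpoints in different components.
The 5th edge added is E H.

E-H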